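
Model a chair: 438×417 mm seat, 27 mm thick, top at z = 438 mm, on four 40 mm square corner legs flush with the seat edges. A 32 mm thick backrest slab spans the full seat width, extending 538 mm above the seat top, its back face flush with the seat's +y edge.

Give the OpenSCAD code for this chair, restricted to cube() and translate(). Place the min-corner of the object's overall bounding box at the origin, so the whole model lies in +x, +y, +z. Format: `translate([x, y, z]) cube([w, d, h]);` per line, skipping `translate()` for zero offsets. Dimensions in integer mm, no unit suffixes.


translate([0, 0, 411]) cube([438, 417, 27]);
cube([40, 40, 411]);
translate([398, 0, 0]) cube([40, 40, 411]);
translate([0, 377, 0]) cube([40, 40, 411]);
translate([398, 377, 0]) cube([40, 40, 411]);
translate([0, 385, 438]) cube([438, 32, 538]);


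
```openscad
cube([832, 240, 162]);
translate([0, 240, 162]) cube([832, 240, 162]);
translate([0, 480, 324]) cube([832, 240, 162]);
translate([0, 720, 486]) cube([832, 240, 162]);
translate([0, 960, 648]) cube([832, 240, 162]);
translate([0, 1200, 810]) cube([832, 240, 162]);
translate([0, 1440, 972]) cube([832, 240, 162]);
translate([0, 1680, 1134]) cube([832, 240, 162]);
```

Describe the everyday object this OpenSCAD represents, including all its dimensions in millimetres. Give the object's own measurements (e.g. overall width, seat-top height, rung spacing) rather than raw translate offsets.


A straight staircase of 8 solid steps. Each step is 832 mm wide (x), 240 mm deep (y, the going) and 162 mm tall (the rise). The first step rests on the floor; each subsequent step sits one going further in +y and one rise higher in +z, directly behind and above the previous step with no overlap.


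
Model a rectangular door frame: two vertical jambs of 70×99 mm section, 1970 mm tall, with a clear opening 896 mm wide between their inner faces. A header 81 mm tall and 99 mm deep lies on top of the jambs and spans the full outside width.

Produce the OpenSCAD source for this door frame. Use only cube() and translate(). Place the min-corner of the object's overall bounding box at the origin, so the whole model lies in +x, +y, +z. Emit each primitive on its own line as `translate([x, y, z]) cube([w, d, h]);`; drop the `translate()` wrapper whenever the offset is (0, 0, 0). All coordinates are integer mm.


cube([70, 99, 1970]);
translate([966, 0, 0]) cube([70, 99, 1970]);
translate([0, 0, 1970]) cube([1036, 99, 81]);


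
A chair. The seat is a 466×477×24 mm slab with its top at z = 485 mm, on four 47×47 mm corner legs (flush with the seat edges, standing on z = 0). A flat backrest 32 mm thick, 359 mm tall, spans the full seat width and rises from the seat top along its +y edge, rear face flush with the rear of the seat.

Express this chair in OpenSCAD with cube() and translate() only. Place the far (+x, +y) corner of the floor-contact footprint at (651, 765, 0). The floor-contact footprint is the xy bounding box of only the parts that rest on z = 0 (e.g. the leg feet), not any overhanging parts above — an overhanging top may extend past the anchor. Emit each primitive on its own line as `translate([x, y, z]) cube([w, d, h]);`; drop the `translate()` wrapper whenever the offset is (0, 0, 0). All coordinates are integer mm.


translate([185, 288, 461]) cube([466, 477, 24]);
translate([185, 288, 0]) cube([47, 47, 461]);
translate([604, 288, 0]) cube([47, 47, 461]);
translate([185, 718, 0]) cube([47, 47, 461]);
translate([604, 718, 0]) cube([47, 47, 461]);
translate([185, 733, 485]) cube([466, 32, 359]);


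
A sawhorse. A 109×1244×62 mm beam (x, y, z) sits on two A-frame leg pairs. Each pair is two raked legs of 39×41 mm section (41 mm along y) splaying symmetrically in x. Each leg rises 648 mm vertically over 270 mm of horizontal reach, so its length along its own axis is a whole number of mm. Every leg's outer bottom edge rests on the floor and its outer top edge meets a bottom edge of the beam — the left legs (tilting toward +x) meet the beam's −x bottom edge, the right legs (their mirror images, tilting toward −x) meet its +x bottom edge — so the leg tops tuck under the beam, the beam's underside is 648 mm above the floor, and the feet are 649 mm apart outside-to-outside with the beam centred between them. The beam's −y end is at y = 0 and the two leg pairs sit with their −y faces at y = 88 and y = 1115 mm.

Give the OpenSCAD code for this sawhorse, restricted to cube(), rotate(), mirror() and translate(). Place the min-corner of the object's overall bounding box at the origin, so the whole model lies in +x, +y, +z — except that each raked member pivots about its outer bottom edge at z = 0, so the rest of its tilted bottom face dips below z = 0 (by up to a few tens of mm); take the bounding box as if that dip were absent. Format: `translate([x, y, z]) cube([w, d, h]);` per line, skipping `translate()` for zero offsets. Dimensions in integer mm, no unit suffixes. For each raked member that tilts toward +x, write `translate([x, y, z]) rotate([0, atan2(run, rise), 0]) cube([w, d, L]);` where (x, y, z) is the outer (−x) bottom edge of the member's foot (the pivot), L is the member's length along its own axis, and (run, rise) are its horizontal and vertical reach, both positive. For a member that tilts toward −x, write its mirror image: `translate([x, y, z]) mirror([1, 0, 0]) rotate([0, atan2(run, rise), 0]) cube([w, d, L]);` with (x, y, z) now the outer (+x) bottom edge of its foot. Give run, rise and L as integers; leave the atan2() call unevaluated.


// leg length = √(270² + 648²) = 702
// right-leg outer foot x = 2·270 + 109 = 649
// beam min-corner = (270, 0, 648)
translate([270, 0, 648]) cube([109, 1244, 62]);
translate([0, 88, 0]) rotate([0, atan2(270, 648), 0]) cube([39, 41, 702]);
translate([649, 88, 0]) mirror([1, 0, 0]) rotate([0, atan2(270, 648), 0]) cube([39, 41, 702]);
translate([0, 1115, 0]) rotate([0, atan2(270, 648), 0]) cube([39, 41, 702]);
translate([649, 1115, 0]) mirror([1, 0, 0]) rotate([0, atan2(270, 648), 0]) cube([39, 41, 702]);


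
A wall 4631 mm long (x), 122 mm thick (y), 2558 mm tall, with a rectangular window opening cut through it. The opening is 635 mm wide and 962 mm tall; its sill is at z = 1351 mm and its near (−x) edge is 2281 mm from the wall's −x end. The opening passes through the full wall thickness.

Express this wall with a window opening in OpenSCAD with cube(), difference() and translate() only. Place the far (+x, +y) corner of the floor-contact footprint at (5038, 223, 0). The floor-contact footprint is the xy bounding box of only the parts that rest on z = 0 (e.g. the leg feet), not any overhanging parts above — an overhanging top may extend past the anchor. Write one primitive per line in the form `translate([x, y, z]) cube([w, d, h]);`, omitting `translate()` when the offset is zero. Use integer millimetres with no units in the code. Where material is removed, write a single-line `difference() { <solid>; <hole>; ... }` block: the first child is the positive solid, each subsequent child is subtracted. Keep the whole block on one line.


difference() { translate([407, 101, 0]) cube([4631, 122, 2558]); translate([2688, 101, 1351]) cube([635, 122, 962]); }


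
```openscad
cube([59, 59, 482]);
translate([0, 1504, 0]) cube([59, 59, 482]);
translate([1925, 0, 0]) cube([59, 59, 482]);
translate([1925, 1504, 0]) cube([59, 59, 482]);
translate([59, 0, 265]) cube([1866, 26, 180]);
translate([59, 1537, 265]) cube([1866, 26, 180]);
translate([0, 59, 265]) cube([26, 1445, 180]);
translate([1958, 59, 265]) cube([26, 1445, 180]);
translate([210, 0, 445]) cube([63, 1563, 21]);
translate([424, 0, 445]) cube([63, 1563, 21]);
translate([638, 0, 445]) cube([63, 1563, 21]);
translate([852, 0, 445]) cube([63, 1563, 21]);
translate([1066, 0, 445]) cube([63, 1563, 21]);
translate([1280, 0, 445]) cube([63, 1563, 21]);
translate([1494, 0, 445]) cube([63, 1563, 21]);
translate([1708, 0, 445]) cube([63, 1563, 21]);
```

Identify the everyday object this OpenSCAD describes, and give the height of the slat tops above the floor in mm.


A bed frame. The slat-top height is 466 mm.

Four posts, four rails, and a row of slats — a bed frame. Slats sit on the rails at z = 265 + 180 = 445; with slat thickness 21, the top is 466 mm.


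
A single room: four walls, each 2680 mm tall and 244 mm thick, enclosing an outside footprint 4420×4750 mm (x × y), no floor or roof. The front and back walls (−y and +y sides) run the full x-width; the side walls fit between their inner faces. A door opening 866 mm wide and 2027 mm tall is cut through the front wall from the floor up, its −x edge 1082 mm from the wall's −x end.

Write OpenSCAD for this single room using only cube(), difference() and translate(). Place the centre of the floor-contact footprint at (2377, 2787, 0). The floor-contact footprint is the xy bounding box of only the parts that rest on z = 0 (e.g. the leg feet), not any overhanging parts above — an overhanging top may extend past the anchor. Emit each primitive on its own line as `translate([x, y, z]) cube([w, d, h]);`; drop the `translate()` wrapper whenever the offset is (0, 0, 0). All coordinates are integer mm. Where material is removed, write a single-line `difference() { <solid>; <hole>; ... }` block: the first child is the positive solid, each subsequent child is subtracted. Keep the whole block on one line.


difference() { translate([167, 412, 0]) cube([4420, 244, 2680]); translate([1249, 412, 0]) cube([866, 244, 2027]); }
translate([167, 4918, 0]) cube([4420, 244, 2680]);
translate([167, 656, 0]) cube([244, 4262, 2680]);
translate([4343, 656, 0]) cube([244, 4262, 2680]);


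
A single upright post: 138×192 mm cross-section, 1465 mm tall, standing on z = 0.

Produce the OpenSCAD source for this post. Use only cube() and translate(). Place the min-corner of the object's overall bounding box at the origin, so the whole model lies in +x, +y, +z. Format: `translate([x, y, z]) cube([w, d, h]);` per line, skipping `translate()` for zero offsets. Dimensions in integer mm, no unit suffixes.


cube([138, 192, 1465]);


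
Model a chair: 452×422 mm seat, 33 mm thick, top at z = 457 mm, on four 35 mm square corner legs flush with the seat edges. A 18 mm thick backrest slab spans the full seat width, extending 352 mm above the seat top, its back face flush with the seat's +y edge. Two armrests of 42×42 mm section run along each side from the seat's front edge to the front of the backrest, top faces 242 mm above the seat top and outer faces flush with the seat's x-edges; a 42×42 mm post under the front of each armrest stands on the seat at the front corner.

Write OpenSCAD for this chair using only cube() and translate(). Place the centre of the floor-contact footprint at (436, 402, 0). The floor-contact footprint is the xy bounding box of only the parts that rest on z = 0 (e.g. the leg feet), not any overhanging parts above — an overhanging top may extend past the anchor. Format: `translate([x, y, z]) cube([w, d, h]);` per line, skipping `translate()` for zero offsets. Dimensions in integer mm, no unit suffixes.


translate([210, 191, 424]) cube([452, 422, 33]);
translate([210, 191, 0]) cube([35, 35, 424]);
translate([627, 191, 0]) cube([35, 35, 424]);
translate([210, 578, 0]) cube([35, 35, 424]);
translate([627, 578, 0]) cube([35, 35, 424]);
translate([210, 595, 457]) cube([452, 18, 352]);
translate([210, 191, 657]) cube([42, 404, 42]);
translate([620, 191, 657]) cube([42, 404, 42]);
translate([210, 191, 457]) cube([42, 42, 200]);
translate([620, 191, 457]) cube([42, 42, 200]);


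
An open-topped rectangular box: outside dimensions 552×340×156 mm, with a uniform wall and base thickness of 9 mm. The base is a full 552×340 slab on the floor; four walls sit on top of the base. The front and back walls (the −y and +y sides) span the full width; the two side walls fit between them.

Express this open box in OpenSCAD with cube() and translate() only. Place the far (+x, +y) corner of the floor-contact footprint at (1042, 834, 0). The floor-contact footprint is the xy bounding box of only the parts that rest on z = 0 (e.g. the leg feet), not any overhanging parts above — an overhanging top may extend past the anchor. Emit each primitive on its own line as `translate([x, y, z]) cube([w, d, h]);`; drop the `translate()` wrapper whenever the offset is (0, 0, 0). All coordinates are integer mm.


translate([490, 494, 0]) cube([552, 340, 9]);
translate([490, 494, 9]) cube([552, 9, 147]);
translate([490, 825, 9]) cube([552, 9, 147]);
translate([490, 503, 9]) cube([9, 322, 147]);
translate([1033, 503, 9]) cube([9, 322, 147]);


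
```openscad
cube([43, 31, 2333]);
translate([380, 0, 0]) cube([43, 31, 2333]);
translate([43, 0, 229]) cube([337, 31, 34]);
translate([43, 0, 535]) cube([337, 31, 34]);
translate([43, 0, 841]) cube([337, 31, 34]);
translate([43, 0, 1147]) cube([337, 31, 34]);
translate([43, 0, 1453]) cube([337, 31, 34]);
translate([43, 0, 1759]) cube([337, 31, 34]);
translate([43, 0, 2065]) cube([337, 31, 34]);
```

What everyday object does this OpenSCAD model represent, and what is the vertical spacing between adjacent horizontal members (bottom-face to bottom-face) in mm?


A ladder. The rung spacing is 306 mm.

Two tall 43×31 posts with 7 short bars between them — a ladder. Adjacent rungs sit at z = 229 and z = 535, so the spacing is 535 − 229 = 306 mm.


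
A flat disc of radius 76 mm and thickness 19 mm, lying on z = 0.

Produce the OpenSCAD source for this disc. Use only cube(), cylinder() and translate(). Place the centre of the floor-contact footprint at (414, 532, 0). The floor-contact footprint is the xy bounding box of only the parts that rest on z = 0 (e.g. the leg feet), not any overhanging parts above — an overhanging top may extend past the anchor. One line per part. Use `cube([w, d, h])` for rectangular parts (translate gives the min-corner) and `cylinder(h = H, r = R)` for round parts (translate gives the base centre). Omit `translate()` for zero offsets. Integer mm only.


translate([414, 532, 0]) cylinder(h = 19, r = 76);


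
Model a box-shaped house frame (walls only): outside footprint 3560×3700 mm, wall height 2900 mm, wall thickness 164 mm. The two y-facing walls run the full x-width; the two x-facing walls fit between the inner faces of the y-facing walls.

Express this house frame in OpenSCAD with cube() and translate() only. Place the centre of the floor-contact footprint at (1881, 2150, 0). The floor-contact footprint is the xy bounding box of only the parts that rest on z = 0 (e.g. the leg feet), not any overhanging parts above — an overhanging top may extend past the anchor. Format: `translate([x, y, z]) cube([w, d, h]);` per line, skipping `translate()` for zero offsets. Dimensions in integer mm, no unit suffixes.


translate([101, 300, 0]) cube([3560, 164, 2900]);
translate([101, 3836, 0]) cube([3560, 164, 2900]);
translate([101, 464, 0]) cube([164, 3372, 2900]);
translate([3497, 464, 0]) cube([164, 3372, 2900]);


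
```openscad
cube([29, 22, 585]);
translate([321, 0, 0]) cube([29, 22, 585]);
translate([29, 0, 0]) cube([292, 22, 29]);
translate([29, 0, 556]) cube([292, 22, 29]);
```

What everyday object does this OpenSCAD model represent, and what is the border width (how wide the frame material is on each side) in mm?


A picture frame. The border width is 29 mm.

Four thin pieces enclosing a rectangular opening — a picture frame. The two full-height stiles are 585 mm tall; the top rail sits at z = 556 and is 29 mm tall, so the border above the opening is 585 − 556 = 29 mm, matching the stile x-width.


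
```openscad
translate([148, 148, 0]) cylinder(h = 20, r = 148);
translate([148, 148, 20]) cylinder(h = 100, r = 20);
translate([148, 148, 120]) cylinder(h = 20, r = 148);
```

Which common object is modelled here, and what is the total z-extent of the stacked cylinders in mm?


A spool. The overall height is 140 mm.

Three coaxial cylinders, large–small–large — a spool. Two 20 mm flanges and a 100 mm core give 20 + 100 + 20 = 140 mm.


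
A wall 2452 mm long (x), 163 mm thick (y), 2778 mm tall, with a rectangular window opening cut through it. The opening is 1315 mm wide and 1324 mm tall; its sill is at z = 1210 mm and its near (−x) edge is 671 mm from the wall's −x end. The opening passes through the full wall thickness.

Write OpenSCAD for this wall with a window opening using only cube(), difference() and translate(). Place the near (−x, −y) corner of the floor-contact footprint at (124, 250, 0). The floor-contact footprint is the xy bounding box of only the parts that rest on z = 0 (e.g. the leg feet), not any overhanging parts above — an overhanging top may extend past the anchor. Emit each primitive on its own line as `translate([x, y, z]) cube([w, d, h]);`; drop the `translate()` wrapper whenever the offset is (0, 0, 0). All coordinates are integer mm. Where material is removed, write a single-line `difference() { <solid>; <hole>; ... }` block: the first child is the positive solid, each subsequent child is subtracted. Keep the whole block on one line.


difference() { translate([124, 250, 0]) cube([2452, 163, 2778]); translate([795, 250, 1210]) cube([1315, 163, 1324]); }


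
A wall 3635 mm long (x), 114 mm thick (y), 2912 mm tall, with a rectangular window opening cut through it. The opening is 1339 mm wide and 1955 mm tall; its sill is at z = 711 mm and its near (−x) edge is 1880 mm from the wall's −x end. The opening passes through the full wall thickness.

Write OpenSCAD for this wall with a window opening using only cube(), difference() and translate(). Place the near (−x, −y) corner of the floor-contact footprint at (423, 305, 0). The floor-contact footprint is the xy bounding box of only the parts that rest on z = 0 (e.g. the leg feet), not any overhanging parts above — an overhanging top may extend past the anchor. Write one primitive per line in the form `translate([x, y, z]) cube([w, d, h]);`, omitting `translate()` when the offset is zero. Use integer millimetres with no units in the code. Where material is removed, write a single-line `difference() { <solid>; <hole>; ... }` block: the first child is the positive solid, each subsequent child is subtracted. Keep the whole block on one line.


difference() { translate([423, 305, 0]) cube([3635, 114, 2912]); translate([2303, 305, 711]) cube([1339, 114, 1955]); }


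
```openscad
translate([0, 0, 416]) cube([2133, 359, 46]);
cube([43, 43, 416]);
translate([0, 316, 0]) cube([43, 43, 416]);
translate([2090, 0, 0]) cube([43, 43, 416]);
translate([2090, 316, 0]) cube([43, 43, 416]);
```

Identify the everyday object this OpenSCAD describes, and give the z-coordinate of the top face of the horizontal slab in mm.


A bench. The seat-top height is 462 mm.

A long slab on four corner posts — a bench. The slab sits at z = 416 with thickness 46, so the top is 416 + 46 = 462 mm.


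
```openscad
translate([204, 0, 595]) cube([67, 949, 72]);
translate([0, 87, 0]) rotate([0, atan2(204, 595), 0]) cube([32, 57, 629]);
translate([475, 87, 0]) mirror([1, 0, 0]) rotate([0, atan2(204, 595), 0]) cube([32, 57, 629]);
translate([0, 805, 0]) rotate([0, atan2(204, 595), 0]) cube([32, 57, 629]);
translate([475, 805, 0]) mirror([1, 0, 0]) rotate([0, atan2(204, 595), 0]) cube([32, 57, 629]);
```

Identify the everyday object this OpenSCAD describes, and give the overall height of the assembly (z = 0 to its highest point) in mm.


A sawhorse. The overall height is 667 mm.

A beam across two mirrored pairs of raked legs — a sawhorse. The beam's underside is at z = 595 (matching the legs' vertical rise in atan2(204, 595)) and the beam is 72 mm tall, so its top is at 595 + 72 = 667 mm. The raked legs top out at the beam's underside, so that is the highest point.


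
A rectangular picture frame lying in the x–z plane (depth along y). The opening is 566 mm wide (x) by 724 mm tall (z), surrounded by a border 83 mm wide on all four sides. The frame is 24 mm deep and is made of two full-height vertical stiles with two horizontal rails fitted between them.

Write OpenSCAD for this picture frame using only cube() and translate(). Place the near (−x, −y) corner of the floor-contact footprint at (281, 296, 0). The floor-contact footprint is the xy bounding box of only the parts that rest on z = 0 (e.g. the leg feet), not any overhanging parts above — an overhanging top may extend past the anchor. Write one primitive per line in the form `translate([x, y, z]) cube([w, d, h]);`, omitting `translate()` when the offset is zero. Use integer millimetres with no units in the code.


translate([281, 296, 0]) cube([83, 24, 890]);
translate([930, 296, 0]) cube([83, 24, 890]);
translate([364, 296, 0]) cube([566, 24, 83]);
translate([364, 296, 807]) cube([566, 24, 83]);


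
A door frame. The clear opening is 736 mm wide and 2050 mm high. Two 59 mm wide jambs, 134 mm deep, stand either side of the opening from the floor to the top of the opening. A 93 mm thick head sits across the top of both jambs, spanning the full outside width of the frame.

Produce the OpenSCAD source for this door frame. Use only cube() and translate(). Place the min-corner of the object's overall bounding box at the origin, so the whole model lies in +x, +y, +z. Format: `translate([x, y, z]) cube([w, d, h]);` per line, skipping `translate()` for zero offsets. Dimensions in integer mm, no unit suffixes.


cube([59, 134, 2050]);
translate([795, 0, 0]) cube([59, 134, 2050]);
translate([0, 0, 2050]) cube([854, 134, 93]);


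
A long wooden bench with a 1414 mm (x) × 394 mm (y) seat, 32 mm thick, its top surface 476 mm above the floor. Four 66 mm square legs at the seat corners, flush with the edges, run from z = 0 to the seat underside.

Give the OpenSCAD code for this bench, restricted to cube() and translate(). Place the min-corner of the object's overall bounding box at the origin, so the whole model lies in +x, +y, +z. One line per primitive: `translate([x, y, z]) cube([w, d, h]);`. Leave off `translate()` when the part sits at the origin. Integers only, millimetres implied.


translate([0, 0, 444]) cube([1414, 394, 32]);
cube([66, 66, 444]);
translate([0, 328, 0]) cube([66, 66, 444]);
translate([1348, 0, 0]) cube([66, 66, 444]);
translate([1348, 328, 0]) cube([66, 66, 444]);


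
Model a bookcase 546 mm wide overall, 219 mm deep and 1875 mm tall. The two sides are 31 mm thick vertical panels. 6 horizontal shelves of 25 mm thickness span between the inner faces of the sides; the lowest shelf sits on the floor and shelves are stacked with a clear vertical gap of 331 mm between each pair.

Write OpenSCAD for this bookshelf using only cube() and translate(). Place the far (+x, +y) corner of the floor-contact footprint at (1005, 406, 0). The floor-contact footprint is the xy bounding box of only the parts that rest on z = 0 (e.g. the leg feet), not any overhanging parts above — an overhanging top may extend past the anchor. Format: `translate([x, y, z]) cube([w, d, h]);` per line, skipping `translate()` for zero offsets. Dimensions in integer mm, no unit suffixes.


translate([459, 187, 0]) cube([31, 219, 1875]);
translate([974, 187, 0]) cube([31, 219, 1875]);
translate([490, 187, 0]) cube([484, 219, 25]);
translate([490, 187, 356]) cube([484, 219, 25]);
translate([490, 187, 712]) cube([484, 219, 25]);
translate([490, 187, 1068]) cube([484, 219, 25]);
translate([490, 187, 1424]) cube([484, 219, 25]);
translate([490, 187, 1780]) cube([484, 219, 25]);


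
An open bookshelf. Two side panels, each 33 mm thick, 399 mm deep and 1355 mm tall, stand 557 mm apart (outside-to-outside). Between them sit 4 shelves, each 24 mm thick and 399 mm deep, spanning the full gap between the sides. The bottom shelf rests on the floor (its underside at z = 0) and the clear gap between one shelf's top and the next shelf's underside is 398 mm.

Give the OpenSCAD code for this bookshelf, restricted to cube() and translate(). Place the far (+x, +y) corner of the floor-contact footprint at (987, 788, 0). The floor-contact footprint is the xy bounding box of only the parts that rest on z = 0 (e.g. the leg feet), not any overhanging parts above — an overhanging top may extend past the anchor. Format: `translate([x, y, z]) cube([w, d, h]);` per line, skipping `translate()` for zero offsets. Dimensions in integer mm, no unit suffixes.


translate([430, 389, 0]) cube([33, 399, 1355]);
translate([954, 389, 0]) cube([33, 399, 1355]);
translate([463, 389, 0]) cube([491, 399, 24]);
translate([463, 389, 422]) cube([491, 399, 24]);
translate([463, 389, 844]) cube([491, 399, 24]);
translate([463, 389, 1266]) cube([491, 399, 24]);


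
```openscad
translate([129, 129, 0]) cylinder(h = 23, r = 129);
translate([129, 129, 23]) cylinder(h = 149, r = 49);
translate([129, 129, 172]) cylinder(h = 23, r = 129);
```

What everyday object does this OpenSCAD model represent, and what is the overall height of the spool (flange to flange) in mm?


A spool. The overall height is 195 mm.

Three coaxial cylinders, large–small–large — a spool. Two 23 mm flanges and a 149 mm core give 23 + 149 + 23 = 195 mm.


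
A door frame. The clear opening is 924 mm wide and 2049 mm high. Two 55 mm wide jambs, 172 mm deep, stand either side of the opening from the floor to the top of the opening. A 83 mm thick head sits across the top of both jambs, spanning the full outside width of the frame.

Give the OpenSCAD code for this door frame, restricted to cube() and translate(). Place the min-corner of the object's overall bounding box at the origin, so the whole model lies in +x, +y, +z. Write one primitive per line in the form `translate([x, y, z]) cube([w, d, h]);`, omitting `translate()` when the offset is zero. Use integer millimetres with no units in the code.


cube([55, 172, 2049]);
translate([979, 0, 0]) cube([55, 172, 2049]);
translate([0, 0, 2049]) cube([1034, 172, 83]);


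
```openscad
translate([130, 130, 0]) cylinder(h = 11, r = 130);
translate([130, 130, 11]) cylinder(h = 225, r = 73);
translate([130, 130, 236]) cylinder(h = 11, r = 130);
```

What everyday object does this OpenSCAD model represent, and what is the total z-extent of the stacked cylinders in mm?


A spool. The overall height is 247 mm.

Three coaxial cylinders, large–small–large — a spool. Two 11 mm flanges and a 225 mm core give 11 + 225 + 11 = 247 mm.


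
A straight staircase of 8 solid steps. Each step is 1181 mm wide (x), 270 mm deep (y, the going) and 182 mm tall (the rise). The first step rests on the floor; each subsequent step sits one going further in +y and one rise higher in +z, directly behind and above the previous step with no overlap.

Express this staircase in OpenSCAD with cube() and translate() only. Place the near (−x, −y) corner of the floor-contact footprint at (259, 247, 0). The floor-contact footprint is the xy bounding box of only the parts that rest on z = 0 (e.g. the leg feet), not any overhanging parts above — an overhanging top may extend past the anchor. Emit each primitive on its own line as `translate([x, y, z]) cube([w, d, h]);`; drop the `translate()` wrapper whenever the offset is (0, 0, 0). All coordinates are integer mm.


translate([259, 247, 0]) cube([1181, 270, 182]);
translate([259, 517, 182]) cube([1181, 270, 182]);
translate([259, 787, 364]) cube([1181, 270, 182]);
translate([259, 1057, 546]) cube([1181, 270, 182]);
translate([259, 1327, 728]) cube([1181, 270, 182]);
translate([259, 1597, 910]) cube([1181, 270, 182]);
translate([259, 1867, 1092]) cube([1181, 270, 182]);
translate([259, 2137, 1274]) cube([1181, 270, 182]);


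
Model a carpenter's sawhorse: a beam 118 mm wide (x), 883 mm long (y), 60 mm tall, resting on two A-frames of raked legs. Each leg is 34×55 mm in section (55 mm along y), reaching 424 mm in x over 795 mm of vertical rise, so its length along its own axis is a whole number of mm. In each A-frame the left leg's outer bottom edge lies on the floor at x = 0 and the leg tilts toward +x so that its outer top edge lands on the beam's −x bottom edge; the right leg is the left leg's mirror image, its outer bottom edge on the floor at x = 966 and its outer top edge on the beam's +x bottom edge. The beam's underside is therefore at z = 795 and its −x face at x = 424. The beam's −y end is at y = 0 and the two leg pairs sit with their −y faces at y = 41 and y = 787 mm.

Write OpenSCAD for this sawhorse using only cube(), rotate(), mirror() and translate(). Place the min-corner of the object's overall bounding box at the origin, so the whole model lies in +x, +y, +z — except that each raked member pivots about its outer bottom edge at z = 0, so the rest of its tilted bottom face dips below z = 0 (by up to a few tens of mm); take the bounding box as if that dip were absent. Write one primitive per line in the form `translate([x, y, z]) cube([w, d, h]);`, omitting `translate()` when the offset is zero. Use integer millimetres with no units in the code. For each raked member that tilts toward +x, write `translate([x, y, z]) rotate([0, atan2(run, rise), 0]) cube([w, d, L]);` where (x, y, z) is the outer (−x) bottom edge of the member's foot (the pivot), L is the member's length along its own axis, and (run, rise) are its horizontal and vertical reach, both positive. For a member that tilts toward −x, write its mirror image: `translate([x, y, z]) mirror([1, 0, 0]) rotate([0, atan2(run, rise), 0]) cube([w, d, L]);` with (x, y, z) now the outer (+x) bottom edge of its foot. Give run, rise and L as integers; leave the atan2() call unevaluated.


translate([424, 0, 795]) cube([118, 883, 60]);
translate([0, 41, 0]) rotate([0, atan2(424, 795), 0]) cube([34, 55, 901]);
translate([966, 41, 0]) mirror([1, 0, 0]) rotate([0, atan2(424, 795), 0]) cube([34, 55, 901]);
translate([0, 787, 0]) rotate([0, atan2(424, 795), 0]) cube([34, 55, 901]);
translate([966, 787, 0]) mirror([1, 0, 0]) rotate([0, atan2(424, 795), 0]) cube([34, 55, 901]);


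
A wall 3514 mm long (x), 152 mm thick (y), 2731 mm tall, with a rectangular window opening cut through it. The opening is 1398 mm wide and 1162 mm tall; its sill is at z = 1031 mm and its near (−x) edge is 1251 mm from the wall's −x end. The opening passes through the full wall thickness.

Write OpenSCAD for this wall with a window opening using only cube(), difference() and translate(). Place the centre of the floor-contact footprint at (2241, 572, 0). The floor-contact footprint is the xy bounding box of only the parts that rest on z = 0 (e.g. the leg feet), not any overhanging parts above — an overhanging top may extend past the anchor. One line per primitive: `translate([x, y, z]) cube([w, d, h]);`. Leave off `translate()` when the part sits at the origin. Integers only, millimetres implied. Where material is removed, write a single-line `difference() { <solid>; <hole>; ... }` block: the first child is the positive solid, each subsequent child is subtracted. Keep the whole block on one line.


difference() { translate([484, 496, 0]) cube([3514, 152, 2731]); translate([1735, 496, 1031]) cube([1398, 152, 1162]); }


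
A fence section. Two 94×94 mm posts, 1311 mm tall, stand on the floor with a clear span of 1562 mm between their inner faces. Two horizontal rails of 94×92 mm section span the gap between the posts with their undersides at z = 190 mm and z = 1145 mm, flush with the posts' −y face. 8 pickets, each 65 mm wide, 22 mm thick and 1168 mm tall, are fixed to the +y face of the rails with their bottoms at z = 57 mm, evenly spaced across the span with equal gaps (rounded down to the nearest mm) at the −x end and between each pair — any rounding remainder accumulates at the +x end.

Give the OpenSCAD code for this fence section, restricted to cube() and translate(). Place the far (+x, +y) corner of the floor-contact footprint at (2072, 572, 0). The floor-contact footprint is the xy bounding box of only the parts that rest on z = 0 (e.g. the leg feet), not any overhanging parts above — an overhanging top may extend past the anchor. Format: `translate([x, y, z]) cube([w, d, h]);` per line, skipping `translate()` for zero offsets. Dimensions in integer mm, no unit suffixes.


translate([322, 478, 0]) cube([94, 94, 1311]);
translate([1978, 478, 0]) cube([94, 94, 1311]);
translate([416, 478, 190]) cube([1562, 94, 92]);
translate([416, 478, 1145]) cube([1562, 94, 92]);
translate([531, 572, 57]) cube([65, 22, 1168]);
translate([711, 572, 57]) cube([65, 22, 1168]);
translate([891, 572, 57]) cube([65, 22, 1168]);
translate([1071, 572, 57]) cube([65, 22, 1168]);
translate([1251, 572, 57]) cube([65, 22, 1168]);
translate([1431, 572, 57]) cube([65, 22, 1168]);
translate([1611, 572, 57]) cube([65, 22, 1168]);
translate([1791, 572, 57]) cube([65, 22, 1168]);


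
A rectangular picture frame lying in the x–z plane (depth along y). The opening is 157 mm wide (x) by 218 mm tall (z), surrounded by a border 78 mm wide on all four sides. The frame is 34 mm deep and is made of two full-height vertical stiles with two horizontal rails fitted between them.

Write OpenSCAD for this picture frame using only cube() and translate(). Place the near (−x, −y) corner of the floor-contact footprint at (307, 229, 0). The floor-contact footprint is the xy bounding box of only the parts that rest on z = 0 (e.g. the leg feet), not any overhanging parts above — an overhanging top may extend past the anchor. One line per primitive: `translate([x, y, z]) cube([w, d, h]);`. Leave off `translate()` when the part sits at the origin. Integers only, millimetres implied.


translate([307, 229, 0]) cube([78, 34, 374]);
translate([542, 229, 0]) cube([78, 34, 374]);
translate([385, 229, 0]) cube([157, 34, 78]);
translate([385, 229, 296]) cube([157, 34, 78]);


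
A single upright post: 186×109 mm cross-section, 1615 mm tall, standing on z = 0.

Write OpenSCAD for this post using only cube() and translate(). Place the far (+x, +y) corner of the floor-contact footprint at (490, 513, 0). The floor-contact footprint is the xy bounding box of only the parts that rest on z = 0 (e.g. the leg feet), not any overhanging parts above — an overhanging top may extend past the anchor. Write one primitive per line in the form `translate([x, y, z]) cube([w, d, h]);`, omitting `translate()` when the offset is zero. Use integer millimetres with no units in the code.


translate([304, 404, 0]) cube([186, 109, 1615]);


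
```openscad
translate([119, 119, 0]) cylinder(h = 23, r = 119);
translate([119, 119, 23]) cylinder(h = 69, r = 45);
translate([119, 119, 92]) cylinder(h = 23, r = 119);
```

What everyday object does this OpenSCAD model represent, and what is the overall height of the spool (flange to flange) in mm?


A spool. The overall height is 115 mm.

Three coaxial cylinders, large–small–large — a spool. Two 23 mm flanges and a 69 mm core give 23 + 69 + 23 = 115 mm.


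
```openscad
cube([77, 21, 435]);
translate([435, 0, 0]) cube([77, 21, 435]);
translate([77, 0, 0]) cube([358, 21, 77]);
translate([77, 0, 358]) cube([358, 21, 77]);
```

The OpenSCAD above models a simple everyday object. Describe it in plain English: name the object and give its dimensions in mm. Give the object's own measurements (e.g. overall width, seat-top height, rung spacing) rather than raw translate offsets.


A rectangular picture frame lying in the x–z plane (depth along y). The opening is 358 mm wide (x) by 281 mm tall (z), surrounded by a border 77 mm wide on all four sides. The frame is 21 mm deep and is made of two full-height vertical stiles with two horizontal rails fitted between them.


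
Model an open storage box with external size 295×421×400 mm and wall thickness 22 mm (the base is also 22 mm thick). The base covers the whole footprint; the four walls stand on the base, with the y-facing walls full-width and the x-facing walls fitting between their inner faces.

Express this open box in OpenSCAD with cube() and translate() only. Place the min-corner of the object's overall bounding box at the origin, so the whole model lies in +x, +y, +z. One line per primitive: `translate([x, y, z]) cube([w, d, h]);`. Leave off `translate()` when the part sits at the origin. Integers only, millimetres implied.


cube([295, 421, 22]);
translate([0, 0, 22]) cube([295, 22, 378]);
translate([0, 399, 22]) cube([295, 22, 378]);
translate([0, 22, 22]) cube([22, 377, 378]);
translate([273, 22, 22]) cube([22, 377, 378]);


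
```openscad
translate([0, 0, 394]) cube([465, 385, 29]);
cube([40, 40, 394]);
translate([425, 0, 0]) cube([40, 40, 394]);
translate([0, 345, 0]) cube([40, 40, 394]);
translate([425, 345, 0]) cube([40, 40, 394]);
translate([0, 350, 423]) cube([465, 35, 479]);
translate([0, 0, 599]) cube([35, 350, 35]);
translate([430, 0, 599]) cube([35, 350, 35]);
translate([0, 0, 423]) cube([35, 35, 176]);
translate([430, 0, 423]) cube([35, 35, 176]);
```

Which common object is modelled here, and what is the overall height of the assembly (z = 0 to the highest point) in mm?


A chair. The overall height is 902 mm.

A slab on four corner posts with a tall panel at the back — a chair. The seat slab sits at z = 394 with thickness 29, and the 479 mm backrest starts at the seat top, so the overall height is 394 + 29 + 479 = 902 mm.


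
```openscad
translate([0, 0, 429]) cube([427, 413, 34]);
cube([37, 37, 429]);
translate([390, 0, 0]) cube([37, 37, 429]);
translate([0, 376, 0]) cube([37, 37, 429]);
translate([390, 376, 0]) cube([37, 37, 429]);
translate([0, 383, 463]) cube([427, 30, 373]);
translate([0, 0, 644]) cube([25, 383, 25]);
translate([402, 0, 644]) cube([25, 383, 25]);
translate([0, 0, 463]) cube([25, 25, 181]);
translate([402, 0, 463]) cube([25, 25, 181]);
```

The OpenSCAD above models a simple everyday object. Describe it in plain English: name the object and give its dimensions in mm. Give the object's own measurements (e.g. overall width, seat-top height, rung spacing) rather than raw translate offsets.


A chair. The seat is a 427×413×34 mm slab with its top at z = 463 mm, on four 37×37 mm corner legs (flush with the seat edges, standing on z = 0). A flat backrest 30 mm thick, 373 mm tall, spans the full seat width and rises from the seat top along its +y edge, rear face flush with the rear of the seat. Two armrests of 25×25 mm section run along each side from the seat's front edge to the front of the backrest, top faces 206 mm above the seat top and outer faces flush with the seat's x-edges; a 25×25 mm post under the front of each armrest stands on the seat at the front corner.


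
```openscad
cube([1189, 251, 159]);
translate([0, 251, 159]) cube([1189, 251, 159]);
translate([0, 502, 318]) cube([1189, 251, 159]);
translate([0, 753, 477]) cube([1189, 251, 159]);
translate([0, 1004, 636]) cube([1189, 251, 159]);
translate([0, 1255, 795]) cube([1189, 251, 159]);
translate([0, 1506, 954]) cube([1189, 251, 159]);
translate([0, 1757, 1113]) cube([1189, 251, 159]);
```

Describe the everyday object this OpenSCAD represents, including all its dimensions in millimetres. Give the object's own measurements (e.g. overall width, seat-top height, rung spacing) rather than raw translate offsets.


A straight staircase of 8 solid steps. Each step is 1189 mm wide (x), 251 mm deep (y, the going) and 159 mm tall (the rise). The first step rests on the floor; each subsequent step sits one going further in +y and one rise higher in +z, directly behind and above the previous step with no overlap.


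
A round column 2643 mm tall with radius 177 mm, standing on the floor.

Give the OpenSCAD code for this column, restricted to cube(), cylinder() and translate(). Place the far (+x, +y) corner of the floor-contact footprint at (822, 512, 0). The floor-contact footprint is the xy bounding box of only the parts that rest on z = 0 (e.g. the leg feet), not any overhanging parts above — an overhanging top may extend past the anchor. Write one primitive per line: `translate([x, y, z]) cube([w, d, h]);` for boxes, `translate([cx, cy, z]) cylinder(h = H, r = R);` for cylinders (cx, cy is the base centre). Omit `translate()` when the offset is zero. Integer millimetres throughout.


translate([645, 335, 0]) cylinder(h = 2643, r = 177);
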